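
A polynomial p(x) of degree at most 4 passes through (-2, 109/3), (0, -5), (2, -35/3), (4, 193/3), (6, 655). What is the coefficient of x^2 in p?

Write p(x) = ax^4 + bx^3 + cx^2 + dx + e. Substituting each data point gives a linear system:
  16a - 8b + 4c - 2d + e = 109/3
  e = -5
  16a + 8b + 4c + 2d + e = -35/3
  256a + 64b + 16c + 4d + e = 193/3
  1296a + 216b + 36c + 6d + e = 655
Solving the system yields a = 1, b = -3, c = 1/3, d = 0, e = -5.
So p(x) = x^4 - 3x^3 + (1/3)x^2 - 5.
The coefficient of x^2 is 1/3.

1/3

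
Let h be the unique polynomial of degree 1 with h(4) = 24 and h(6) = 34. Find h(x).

Write h(x) = ax + b. Substituting each data point gives a linear system:
  4a + b = 24
  6a + b = 34
Solving the system yields a = 5, b = 4.
So h(x) = 5x + 4.
Check: h(6) = 34. ✓

h(x) = 5x + 4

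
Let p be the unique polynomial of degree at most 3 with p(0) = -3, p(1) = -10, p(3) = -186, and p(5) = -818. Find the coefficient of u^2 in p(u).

-3

Write p(u) = au^3 + bu^2 + cu + d. Substituting each data point gives a linear system:
  d = -3
  a + b + c + d = -10
  27a + 9b + 3c + d = -186
  125a + 25b + 5c + d = -818
Solving the system yields a = -6, b = -3, c = 2, d = -3.
So p(u) = -6u³ - 3u² + 2u - 3.
The coefficient of u^2 is -3.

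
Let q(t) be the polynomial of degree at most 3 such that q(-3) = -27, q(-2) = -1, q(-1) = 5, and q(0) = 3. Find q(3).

69

Write q(t) = at^3 + bt^2 + ct + d. Substituting each data point gives a linear system:
  -27a + 9b - 3c + d = -27
  -8a + 4b - 2c + d = -1
  -a + b - c + d = 5
  d = 3
Solving the system yields a = 2, b = 2, c = -2, d = 3.
So q(t) = 2t^3 + 2t^2 - 2t + 3.
Then q(3) = 69.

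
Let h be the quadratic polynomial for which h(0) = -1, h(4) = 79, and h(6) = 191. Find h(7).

265

Write h(u) = au^2 + bu + c. Substituting each data point gives a linear system:
  c = -1
  16a + 4b + c = 79
  36a + 6b + c = 191
Solving the system yields a = 6, b = -4, c = -1.
So h(u) = 6u^2 - 4u - 1.
Then h(7) = 265.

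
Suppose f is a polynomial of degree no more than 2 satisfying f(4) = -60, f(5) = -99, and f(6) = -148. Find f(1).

Forward differences of the values at t = 4, 5, 6:
  f  : -60  -99  -148
  Δ  : -39  -49
  Δ^2: -10
The second differences are constant, confirming degree 2.
Interpolating (Newton forward form) and evaluating at t = 1 gives f(1) = -3.

-3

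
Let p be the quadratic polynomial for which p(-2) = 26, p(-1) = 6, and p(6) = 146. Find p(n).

p(n) = 5n^2 - 5n - 4

Write p(n) = an^2 + bn + c. Substituting each data point gives a linear system:
  4a - 2b + c = 26
  a - b + c = 6
  36a + 6b + c = 146
Solving the system yields a = 5, b = -5, c = -4.
So p(n) = 5n² - 5n - 4.
Check: p(-2) = 26. ✓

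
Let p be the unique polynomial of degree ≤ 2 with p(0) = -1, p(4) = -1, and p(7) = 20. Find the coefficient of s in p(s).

Write p(s) = as^2 + bs + c. Substituting each data point gives a linear system:
  c = -1
  16a + 4b + c = -1
  49a + 7b + c = 20
Solving the system yields a = 1, b = -4, c = -1.
So p(s) = s^2 - 4s - 1.
The coefficient of s is -4.

-4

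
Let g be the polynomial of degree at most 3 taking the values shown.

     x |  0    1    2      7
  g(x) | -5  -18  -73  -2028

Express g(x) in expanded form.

Using the Lagrange interpolation formula with nodes 0, 1, 2, 7:
  L_0(x) = (x - 1)(x - 2)(x - 7) / -14
  L_1(x) = x(x - 2)(x - 7) / 6
  L_2(x) = x(x - 1)(x - 7) / -10
  L_3(x) = x(x - 1)(x - 2) / 210
Then g(x) = -5·L_0(x) - 18·L_1(x) - 73·L_2(x) - 2028·L_3(x).
Expanding and collecting terms gives g(x) = -5x^3 - 6x^2 - 2x - 5.
Check: g(1) = -18. ✓

g(x) = -5x^3 - 6x^2 - 2x - 5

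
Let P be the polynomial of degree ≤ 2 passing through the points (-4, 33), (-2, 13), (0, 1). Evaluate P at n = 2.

-3

Write P(n) = an^2 + bn + c. Substituting each data point gives a linear system:
  16a - 4b + c = 33
  4a - 2b + c = 13
  c = 1
Solving the system yields a = 1, b = -4, c = 1.
So P(n) = n^2 - 4n + 1.
Then P(2) = -3.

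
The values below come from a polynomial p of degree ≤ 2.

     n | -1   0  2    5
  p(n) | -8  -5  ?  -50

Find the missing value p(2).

-11

The 3 known points determine the degree-2 polynomial uniquely.
Write p(n) = an^2 + bn + c. Substituting each data point gives a linear system:
  a - b + c = -8
  c = -5
  25a + 5b + c = -50
Solving the system yields a = -2, b = 1, c = -5.
So p(n) = -2n² + n - 5.
Then p(2) = -11.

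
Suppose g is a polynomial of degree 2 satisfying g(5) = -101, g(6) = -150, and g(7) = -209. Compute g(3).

-33

Using the Lagrange interpolation formula with nodes 5, 6, 7:
  L_0(t) = (t - 6)(t - 7) / 2
  L_1(t) = (t - 5)(t - 7) / -1
  L_2(t) = (t - 5)(t - 6) / 2
Then g(t) = -101·L_0(t) - 150·L_1(t) - 209·L_2(t).
Expanding and collecting terms gives g(t) = -5t^2 + 6t - 6.
Evaluating at t = 3: g(3) = -33.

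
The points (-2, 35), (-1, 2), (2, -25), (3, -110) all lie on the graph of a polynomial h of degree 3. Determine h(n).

Write h(n) = an^3 + bn^2 + cn + d. Substituting each data point gives a linear system:
  -8a + 4b - 2c + d = 35
  -a + b - c + d = 2
  8a + 4b + 2c + d = -25
  27a + 9b + 3c + d = -110
Solving the system yields a = -5, b = 1, c = 5, d = 1.
So h(n) = -5n^3 + n^2 + 5n + 1.
Check: h(-2) = 35. ✓

h(n) = -5n^3 + n^2 + 5n + 1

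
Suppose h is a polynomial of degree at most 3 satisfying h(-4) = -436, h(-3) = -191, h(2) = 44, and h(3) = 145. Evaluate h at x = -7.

-2215

Write h(x) = ax^3 + bx^2 + cx + d. Substituting each data point gives a linear system:
  -64a + 16b - 4c + d = -436
  -27a + 9b - 3c + d = -191
  8a + 4b + 2c + d = 44
  27a + 9b + 3c + d = 145
Solving the system yields a = 6, b = -3, c = 2, d = 4.
So h(x) = 6x³ - 3x² + 2x + 4.
Then h(-7) = -2215.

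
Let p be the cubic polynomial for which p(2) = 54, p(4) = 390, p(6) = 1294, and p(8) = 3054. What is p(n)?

Using the Lagrange interpolation formula with nodes 2, 4, 6, 8:
  L_0(n) = (n - 4)(n - 6)(n - 8) / -48
  L_1(n) = (n - 2)(n - 6)(n - 8) / 16
  L_2(n) = (n - 2)(n - 4)(n - 8) / -16
  L_3(n) = (n - 2)(n - 4)(n - 6) / 48
Then p(n) = 54·L_0(n) + 390·L_1(n) + 1294·L_2(n) + 3054·L_3(n).
Expanding and collecting terms gives p(n) = 6n^3 - n^2 + 6n - 2.
Check: p(4) = 390. ✓

p(n) = 6n^3 - n^2 + 6n - 2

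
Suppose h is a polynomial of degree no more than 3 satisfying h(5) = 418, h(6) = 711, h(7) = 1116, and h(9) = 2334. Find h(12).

Write h(t) = at^3 + bt^2 + ct + d. Substituting each data point gives a linear system:
  125a + 25b + 5c + d = 418
  216a + 36b + 6c + d = 711
  343a + 49b + 7c + d = 1116
  729a + 81b + 9c + d = 2334
Solving the system yields a = 3, b = 2, c = -2, d = 3.
So h(t) = 3t^3 + 2t^2 - 2t + 3.
Then h(12) = 5451.

5451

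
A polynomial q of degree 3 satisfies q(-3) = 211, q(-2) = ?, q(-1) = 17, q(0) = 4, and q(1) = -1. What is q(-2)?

On equispaced nodes a degree-3 polynomial has vanishing fourth forward difference, so
  q(-3) - 4·q(-2) + 6·q(-1) - 4·q(0) + q(1) = 0.
Substituting the known values and solving for q(-2):
  -4·q(-2) = -296
  q(-2) = 74.

74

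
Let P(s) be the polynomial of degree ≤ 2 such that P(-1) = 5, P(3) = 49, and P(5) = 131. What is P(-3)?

Write P(s) = as^2 + bs + c. Substituting each data point gives a linear system:
  a - b + c = 5
  9a + 3b + c = 49
  25a + 5b + c = 131
Solving the system yields a = 5, b = 1, c = 1.
So P(s) = 5s² + s + 1.
Then P(-3) = 43.

43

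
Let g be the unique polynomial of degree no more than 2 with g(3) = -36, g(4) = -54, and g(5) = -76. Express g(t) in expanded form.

Write g(t) = at^2 + bt + c. Substituting each data point gives a linear system:
  9a + 3b + c = -36
  16a + 4b + c = -54
  25a + 5b + c = -76
Solving the system yields a = -2, b = -4, c = -6.
So g(t) = -2t^2 - 4t - 6.
Check: g(4) = -54. ✓

g(t) = -2t^2 - 4t - 6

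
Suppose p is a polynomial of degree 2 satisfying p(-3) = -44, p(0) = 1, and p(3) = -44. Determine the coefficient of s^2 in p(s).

-5

Write p(s) = as^2 + bs + c. Substituting each data point gives a linear system:
  9a - 3b + c = -44
  c = 1
  9a + 3b + c = -44
Solving the system yields a = -5, b = 0, c = 1.
So p(s) = -5s^2 + 1.
The leading coefficient is -5.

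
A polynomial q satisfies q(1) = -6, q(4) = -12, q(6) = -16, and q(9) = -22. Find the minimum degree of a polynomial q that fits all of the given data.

Divided differences on the nodes 1, 4, 6, 9:
  order 0: -6  -12  -16  -22
  order 1: -2  -2  -2
  order 2: 0  0
  order 3: 0
The order-1 divided differences are all -2 (nonzero) and every higher order vanishes, so the data lies on a polynomial of degree exactly 1.

1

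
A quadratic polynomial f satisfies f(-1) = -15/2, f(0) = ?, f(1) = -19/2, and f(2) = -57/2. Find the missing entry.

On equispaced nodes a degree-2 polynomial has vanishing third forward difference, so
  - f(-1) + 3·f(0) - 3·f(1) + f(2) = 0.
Substituting the known values and solving for f(0):
  3·f(0) = -15/2
  f(0) = -5/2.

-5/2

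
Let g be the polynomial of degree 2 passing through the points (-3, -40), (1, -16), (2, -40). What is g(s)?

Using the Lagrange interpolation formula with nodes -3, 1, 2:
  L_0(s) = (s - 1)(s - 2) / 20
  L_1(s) = (s + 3)(s - 2) / -4
  L_2(s) = (s + 3)(s - 1) / 5
Then g(s) = -40·L_0(s) - 16·L_1(s) - 40·L_2(s).
Expanding and collecting terms gives g(s) = -6s² - 6s - 4.
Check: g(-3) = -40. ✓

g(s) = -6s^2 - 6s - 4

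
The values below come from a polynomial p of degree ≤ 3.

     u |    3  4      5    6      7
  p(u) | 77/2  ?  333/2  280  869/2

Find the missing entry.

88

The 4 known points determine the degree-3 polynomial uniquely.
Write p(u) = au^3 + bu^2 + cu + d. Substituting each data point gives a linear system:
  27a + 9b + 3c + d = 77/2
  125a + 25b + 5c + d = 333/2
  216a + 36b + 6c + d = 280
  343a + 49b + 7c + d = 869/2
Solving the system yields a = 1, b = 5/2, c = -5, d = 4.
So p(u) = u³ + (5/2)u² - 5u + 4.
Then p(4) = 88.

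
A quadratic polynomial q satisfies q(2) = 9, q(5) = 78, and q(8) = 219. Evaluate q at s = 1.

2

Forward differences of the values at s = 2, 5, 8:
  q  : 9  78  219
  Δ  : 69  141
  Δ^2: 72
The second differences are constant, confirming degree 2.
Interpolating (Newton forward form) and evaluating at s = 1 gives q(1) = 2.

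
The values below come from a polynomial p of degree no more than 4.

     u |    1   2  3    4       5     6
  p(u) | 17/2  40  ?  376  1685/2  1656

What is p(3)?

On equispaced nodes a degree-4 polynomial has vanishing fifth forward difference, so
  - p(1) + 5·p(2) - 10·p(3) + 10·p(4) - 5·p(5) + p(6) = 0.
Substituting the known values and solving for p(3):
  -10·p(3) = -1395
  p(3) = 279/2.

279/2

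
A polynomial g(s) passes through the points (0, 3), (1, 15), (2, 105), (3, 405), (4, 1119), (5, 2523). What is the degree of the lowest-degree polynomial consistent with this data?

Forward differences of the values at s = 0, 1, 2, 3, 4, 5:
  g  : 3  15  105  405  1119  2523
  Δ  : 12  90  300  714  1404
  Δ^2: 78  210  414  690
  Δ^3: 132  204  276
  Δ^4: 72  72
  Δ^5: 0
The fourth differences are constant (72) and nonzero, while all higher differences vanish, so the minimal degree is 4.

4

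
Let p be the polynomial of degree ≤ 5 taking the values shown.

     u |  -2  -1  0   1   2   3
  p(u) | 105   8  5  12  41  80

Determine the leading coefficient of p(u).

Write p(u) = au^5 + bu^4 + cu^3 + du^2 + eu + k. Substituting each data point gives a linear system:
  -32a + 16b - 8c + 4d - 2e + k = 105
  -a + b - c + d - e + k = 8
  k = 5
  a + b + c + d + e + k = 12
  32a + 16b + 8c + 4d + 2e + k = 41
  243a + 81b + 27c + 9d + 3e + k = 80
Solving the system yields a = -1, b = 4, c = -1, d = 1, e = 4, k = 5.
So p(u) = -u^5 + 4u^4 - u^3 + u^2 + 4u + 5.
The leading coefficient is -1.

-1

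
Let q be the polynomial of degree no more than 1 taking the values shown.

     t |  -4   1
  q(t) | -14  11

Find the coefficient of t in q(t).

Write q(t) = at + b. Substituting each data point gives a linear system:
  -4a + b = -14
  a + b = 11
Solving the system yields a = 5, b = 6.
So q(t) = 5t + 6.
The leading coefficient is 5.

5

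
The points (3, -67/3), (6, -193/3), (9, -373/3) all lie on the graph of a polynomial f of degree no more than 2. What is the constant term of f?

5/3

Write f(t) = at^2 + bt + c. Substituting each data point gives a linear system:
  9a + 3b + c = -67/3
  36a + 6b + c = -193/3
  81a + 9b + c = -373/3
Solving the system yields a = -1, b = -5, c = 5/3.
So f(t) = -t^2 - 5t + 5/3.
The constant term is 5/3.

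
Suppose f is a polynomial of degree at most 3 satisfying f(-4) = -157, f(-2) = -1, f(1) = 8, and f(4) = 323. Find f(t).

f(t) = 4t^3 + 5t^2 - 4t + 3

Write f(t) = at^3 + bt^2 + ct + d. Substituting each data point gives a linear system:
  -64a + 16b - 4c + d = -157
  -8a + 4b - 2c + d = -1
  a + b + c + d = 8
  64a + 16b + 4c + d = 323
Solving the system yields a = 4, b = 5, c = -4, d = 3.
So f(t) = 4t³ + 5t² - 4t + 3.
Check: f(4) = 323. ✓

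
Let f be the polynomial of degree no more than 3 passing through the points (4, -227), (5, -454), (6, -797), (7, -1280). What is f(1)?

-2

Write f(x) = ax^3 + bx^2 + cx + d. Substituting each data point gives a linear system:
  64a + 16b + 4c + d = -227
  125a + 25b + 5c + d = -454
  216a + 36b + 6c + d = -797
  343a + 49b + 7c + d = -1280
Solving the system yields a = -4, b = 2, c = -1, d = 1.
So f(x) = -4x^3 + 2x^2 - x + 1.
Then f(1) = -2.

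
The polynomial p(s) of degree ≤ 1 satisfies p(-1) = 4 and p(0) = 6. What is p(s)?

p(s) = 2s + 6

Using the Lagrange interpolation formula with nodes -1, 0:
  L_0(s) = s / -1
  L_1(s) = (s + 1) / 1
Then p(s) = 4·L_0(s) + 6·L_1(s).
Expanding and collecting terms gives p(s) = 2s + 6.
Check: p(0) = 6. ✓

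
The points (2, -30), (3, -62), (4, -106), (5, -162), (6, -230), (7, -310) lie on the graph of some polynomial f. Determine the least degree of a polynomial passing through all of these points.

Forward differences of the values at s = 2, 3, 4, 5, 6, 7:
  f  : -30  -62  -106  -162  -230  -310
  Δ  : -32  -44  -56  -68  -80
  Δ^2: -12  -12  -12  -12
  Δ^3: 0  0  0
  Δ^4: 0  0
  Δ^5: 0
The second differences are constant (-12) and nonzero, while all higher differences vanish, so the minimal degree is 2.

2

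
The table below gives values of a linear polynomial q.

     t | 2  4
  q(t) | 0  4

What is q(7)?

10

Using the Lagrange interpolation formula with nodes 2, 4:
  L_0(t) = (t - 4) / -2
  L_1(t) = (t - 2) / 2
Then q(t) = 0·L_0(t) + 4·L_1(t).
Expanding and collecting terms gives q(t) = 2t - 4.
Evaluating at t = 7: q(7) = 10.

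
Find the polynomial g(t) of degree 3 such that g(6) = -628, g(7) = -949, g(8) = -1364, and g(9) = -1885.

Using the Lagrange interpolation formula with nodes 6, 7, 8, 9:
  L_0(t) = (t - 7)(t - 8)(t - 9) / -6
  L_1(t) = (t - 6)(t - 8)(t - 9) / 2
  L_2(t) = (t - 6)(t - 7)(t - 9) / -2
  L_3(t) = (t - 6)(t - 7)(t - 8) / 6
Then g(t) = -628·L_0(t) - 949·L_1(t) - 1364·L_2(t) - 1885·L_3(t).
Expanding and collecting terms gives g(t) = -2t³ - 5t² - 2t - 4.
Check: g(6) = -628. ✓

g(t) = -2t^3 - 5t^2 - 2t - 4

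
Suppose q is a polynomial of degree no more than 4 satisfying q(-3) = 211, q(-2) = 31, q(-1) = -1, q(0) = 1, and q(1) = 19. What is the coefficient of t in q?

Write q(t) = at^4 + bt^3 + ct^2 + dt + e. Substituting each data point gives a linear system:
  81a - 27b + 9c - 3d + e = 211
  16a - 8b + 4c - 2d + e = 31
  a - b + c - d + e = -1
  e = 1
  a + b + c + d + e = 19
Solving the system yields a = 4, b = 5, c = 4, d = 5, e = 1.
So q(t) = 4t^4 + 5t^3 + 4t^2 + 5t + 1.
The coefficient of t is 5.

5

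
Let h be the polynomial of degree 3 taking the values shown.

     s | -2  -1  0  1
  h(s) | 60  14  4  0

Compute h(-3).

Forward differences of the values at s = -2, -1, 0, 1:
  h  : 60  14  4  0
  Δ  : -46  -10  -4
  Δ^2: 36  6
  Δ^3: -30
The third differences are constant, confirming degree 3.
Interpolating (Newton forward form) and evaluating at s = -3 gives h(-3) = 172.

172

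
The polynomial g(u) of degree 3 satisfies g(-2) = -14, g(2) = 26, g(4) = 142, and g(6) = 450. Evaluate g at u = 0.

6

Write g(u) = au^3 + bu^2 + cu + d. Substituting each data point gives a linear system:
  -8a + 4b - 2c + d = -14
  8a + 4b + 2c + d = 26
  64a + 16b + 4c + d = 142
  216a + 36b + 6c + d = 450
Solving the system yields a = 2, b = 0, c = 2, d = 6.
So g(u) = 2u^3 + 2u + 6.
Then g(0) = 6.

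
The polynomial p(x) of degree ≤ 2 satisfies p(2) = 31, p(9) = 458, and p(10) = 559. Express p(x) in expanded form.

Using the Lagrange interpolation formula with nodes 2, 9, 10:
  L_0(x) = (x - 9)(x - 10) / 56
  L_1(x) = (x - 2)(x - 10) / -7
  L_2(x) = (x - 2)(x - 9) / 8
Then p(x) = 31·L_0(x) + 458·L_1(x) + 559·L_2(x).
Expanding and collecting terms gives p(x) = 5x^2 + 6x - 1.
Check: p(9) = 458. ✓

p(x) = 5x^2 + 6x - 1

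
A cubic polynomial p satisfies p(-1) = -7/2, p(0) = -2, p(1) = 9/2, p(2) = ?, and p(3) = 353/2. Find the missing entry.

On equispaced nodes a degree-3 polynomial has vanishing fourth forward difference, so
  p(-1) - 4·p(0) + 6·p(1) - 4·p(2) + p(3) = 0.
Substituting the known values and solving for p(2):
  -4·p(2) = -208
  p(2) = 52.

52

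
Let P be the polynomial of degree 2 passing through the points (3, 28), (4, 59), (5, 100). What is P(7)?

Forward differences of the values at n = 3, 4, 5:
  P  : 28  59  100
  Δ  : 31  41
  Δ^2: 10
The second differences are constant, confirming degree 2.
Interpolating (Newton forward form) and evaluating at n = 7 gives P(7) = 212.

212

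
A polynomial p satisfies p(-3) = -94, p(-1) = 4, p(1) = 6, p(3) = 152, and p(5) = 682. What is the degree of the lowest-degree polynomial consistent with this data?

3

Forward differences of the values at x = -3, -1, 1, 3, 5:
  p  : -94  4  6  152  682
  Δ  : 98  2  146  530
  Δ^2: -96  144  384
  Δ^3: 240  240
  Δ^4: 0
The third differences are constant (240) and nonzero, while all higher differences vanish, so the minimal degree is 3.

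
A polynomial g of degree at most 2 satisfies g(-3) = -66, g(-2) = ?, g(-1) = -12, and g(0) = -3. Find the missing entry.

-33

The 3 known points determine the degree-2 polynomial uniquely.
Write g(s) = as^2 + bs + c. Substituting each data point gives a linear system:
  9a - 3b + c = -66
  a - b + c = -12
  c = -3
Solving the system yields a = -6, b = 3, c = -3.
So g(s) = -6s^2 + 3s - 3.
Then g(-2) = -33.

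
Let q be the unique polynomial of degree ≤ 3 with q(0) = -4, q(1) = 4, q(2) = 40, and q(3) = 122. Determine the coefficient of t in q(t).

Write q(t) = at^3 + bt^2 + ct + d. Substituting each data point gives a linear system:
  d = -4
  a + b + c + d = 4
  8a + 4b + 2c + d = 40
  27a + 9b + 3c + d = 122
Solving the system yields a = 3, b = 5, c = 0, d = -4.
So q(t) = 3t³ + 5t² - 4.
The coefficient of t is 0.

0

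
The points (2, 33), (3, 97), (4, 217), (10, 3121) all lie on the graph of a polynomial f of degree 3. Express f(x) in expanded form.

Write f(x) = ax^3 + bx^2 + cx + d. Substituting each data point gives a linear system:
  8a + 4b + 2c + d = 33
  27a + 9b + 3c + d = 97
  64a + 16b + 4c + d = 217
  1000a + 100b + 10c + d = 3121
Solving the system yields a = 3, b = 1, c = 2, d = 1.
So f(x) = 3x³ + x² + 2x + 1.
Check: f(4) = 217. ✓

f(x) = 3x^3 + x^2 + 2x + 1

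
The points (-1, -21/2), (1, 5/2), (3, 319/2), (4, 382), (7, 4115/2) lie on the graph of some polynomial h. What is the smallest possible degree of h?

Divided differences on the nodes -1, 1, 3, 4, 7:
  order 0: -21/2  5/2  319/2  382  4115/2
  order 1: 13/2  157/2  445/2  1117/2
  order 2: 18  48  84
  order 3: 6  6
  order 4: 0
The order-3 divided differences are all 6 (nonzero) and every higher order vanishes, so the data lies on a polynomial of degree exactly 3.

3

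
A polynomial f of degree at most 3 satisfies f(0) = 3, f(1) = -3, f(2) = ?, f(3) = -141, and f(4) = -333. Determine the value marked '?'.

-41

On equispaced nodes a degree-3 polynomial has vanishing fourth forward difference, so
  f(0) - 4·f(1) + 6·f(2) - 4·f(3) + f(4) = 0.
Substituting the known values and solving for f(2):
  6·f(2) = -246
  f(2) = -41.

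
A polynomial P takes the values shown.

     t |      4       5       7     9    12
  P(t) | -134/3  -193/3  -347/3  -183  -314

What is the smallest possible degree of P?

2

Divided differences on the nodes 4, 5, 7, 9, 12:
  order 0: -134/3  -193/3  -347/3  -183  -314
  order 1: -59/3  -77/3  -101/3  -131/3
  order 2: -2  -2  -2
  order 3: 0  0
  order 4: 0
The order-2 divided differences are all -2 (nonzero) and every higher order vanishes, so the data lies on a polynomial of degree exactly 2.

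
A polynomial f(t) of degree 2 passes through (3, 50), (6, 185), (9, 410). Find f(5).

130

Using the Lagrange interpolation formula with nodes 3, 6, 9:
  L_0(t) = (t - 6)(t - 9) / 18
  L_1(t) = (t - 3)(t - 9) / -9
  L_2(t) = (t - 3)(t - 6) / 18
Then f(t) = 50·L_0(t) + 185·L_1(t) + 410·L_2(t).
Expanding and collecting terms gives f(t) = 5t^2 + 5.
Evaluating at t = 5: f(5) = 130.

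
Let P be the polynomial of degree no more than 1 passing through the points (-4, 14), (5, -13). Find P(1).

-1

Using the Lagrange interpolation formula with nodes -4, 5:
  L_0(u) = (u - 5) / -9
  L_1(u) = (u + 4) / 9
Then P(u) = 14·L_0(u) - 13·L_1(u).
Expanding and collecting terms gives P(u) = -3u + 2.
Evaluating at u = 1: P(1) = -1.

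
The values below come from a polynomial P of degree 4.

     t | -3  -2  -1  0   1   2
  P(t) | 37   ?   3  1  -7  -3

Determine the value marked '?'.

The 5 known points determine the degree-4 polynomial uniquely.
Write P(t) = at^4 + bt^3 + ct^2 + dt + e. Substituting each data point gives a linear system:
  81a - 27b + 9c - 3d + e = 37
  a - b + c - d + e = 3
  e = 1
  a + b + c + d + e = -7
  16a + 8b + 4c + 2d + e = -3
Solving the system yields a = 1, b = 1, c = -4, d = -6, e = 1.
So P(t) = t^4 + t^3 - 4t^2 - 6t + 1.
Then P(-2) = 5.

5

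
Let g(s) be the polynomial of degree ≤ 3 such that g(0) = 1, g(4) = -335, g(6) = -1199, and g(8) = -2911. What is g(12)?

-10031

Using the Lagrange interpolation formula with nodes 0, 4, 6, 8:
  L_0(s) = (s - 4)(s - 6)(s - 8) / -192
  L_1(s) = s(s - 6)(s - 8) / 32
  L_2(s) = s(s - 4)(s - 8) / -24
  L_3(s) = s(s - 4)(s - 6) / 64
Then g(s) = 1·L_0(s) - 335·L_1(s) - 1199·L_2(s) - 2911·L_3(s).
Expanding and collecting terms gives g(s) = -6s^3 + 2s^2 + 4s + 1.
Evaluating at s = 12: g(12) = -10031.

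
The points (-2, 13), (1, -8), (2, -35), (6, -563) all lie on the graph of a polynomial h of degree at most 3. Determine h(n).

Write h(n) = an^3 + bn^2 + cn + d. Substituting each data point gives a linear system:
  -8a + 4b - 2c + d = 13
  a + b + c + d = -8
  8a + 4b + 2c + d = -35
  216a + 36b + 6c + d = -563
Solving the system yields a = -2, b = -3, c = -4, d = 1.
So h(n) = -2n^3 - 3n^2 - 4n + 1.
Check: h(6) = -563. ✓

h(n) = -2n^3 - 3n^2 - 4n + 1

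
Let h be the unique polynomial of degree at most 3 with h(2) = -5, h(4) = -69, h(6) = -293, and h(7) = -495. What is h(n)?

Write h(n) = an^3 + bn^2 + cn + d. Substituting each data point gives a linear system:
  8a + 4b + 2c + d = -5
  64a + 16b + 4c + d = -69
  216a + 36b + 6c + d = -293
  343a + 49b + 7c + d = -495
Solving the system yields a = -2, b = 4, c = 0, d = -5.
So h(n) = -2n³ + 4n² - 5.
Check: h(7) = -495. ✓

h(n) = -2n^3 + 4n^2 - 5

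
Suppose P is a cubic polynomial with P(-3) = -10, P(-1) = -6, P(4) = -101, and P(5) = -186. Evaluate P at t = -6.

Using the Lagrange interpolation formula with nodes -3, -1, 4, 5:
  L_0(t) = (t + 1)(t - 4)(t - 5) / -112
  L_1(t) = (t + 3)(t - 4)(t - 5) / 60
  L_2(t) = (t + 3)(t + 1)(t - 5) / -35
  L_3(t) = (t + 3)(t + 1)(t - 4) / 48
Then P(t) = -10·L_0(t) - 6·L_1(t) - 101·L_2(t) - 186·L_3(t).
Expanding and collecting terms gives P(t) = -t^3 - 3t^2 + 3t - 1.
Evaluating at t = -6: P(-6) = 89.

89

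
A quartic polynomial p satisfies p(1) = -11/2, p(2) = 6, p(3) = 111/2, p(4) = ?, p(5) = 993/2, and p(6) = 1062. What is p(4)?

On equispaced nodes a degree-4 polynomial has vanishing fifth forward difference, so
  - p(1) + 5·p(2) - 10·p(3) + 10·p(4) - 5·p(5) + p(6) = 0.
Substituting the known values and solving for p(4):
  10·p(4) = 1940
  p(4) = 194.

194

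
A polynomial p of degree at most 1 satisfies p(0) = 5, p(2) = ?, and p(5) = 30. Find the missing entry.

The 2 known points determine the degree-1 polynomial uniquely.
Write p(t) = at + b. Substituting each data point gives a linear system:
  b = 5
  5a + b = 30
Solving the system yields a = 5, b = 5.
So p(t) = 5t + 5.
Then p(2) = 15.

15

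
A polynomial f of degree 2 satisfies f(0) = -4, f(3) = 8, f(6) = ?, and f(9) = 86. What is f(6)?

On equispaced nodes a degree-2 polynomial has vanishing third forward difference, so
  - f(0) + 3·f(3) - 3·f(6) + f(9) = 0.
Substituting the known values and solving for f(6):
  -3·f(6) = -114
  f(6) = 38.

38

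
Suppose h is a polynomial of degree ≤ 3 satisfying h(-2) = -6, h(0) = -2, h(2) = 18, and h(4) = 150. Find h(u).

h(u) = 2u^3 + 2u^2 - 2u - 2

Write h(u) = au^3 + bu^2 + cu + d. Substituting each data point gives a linear system:
  -8a + 4b - 2c + d = -6
  d = -2
  8a + 4b + 2c + d = 18
  64a + 16b + 4c + d = 150
Solving the system yields a = 2, b = 2, c = -2, d = -2.
So h(u) = 2u^3 + 2u^2 - 2u - 2.
Check: h(0) = -2. ✓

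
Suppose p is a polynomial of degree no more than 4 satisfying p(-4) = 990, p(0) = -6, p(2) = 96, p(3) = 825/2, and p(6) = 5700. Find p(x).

p(x) = 4x^4 + (3/2)x^3 + 5x^2 + 3x - 6

Write p(x) = ax^4 + bx^3 + cx^2 + dx + e. Substituting each data point gives a linear system:
  256a - 64b + 16c - 4d + e = 990
  e = -6
  16a + 8b + 4c + 2d + e = 96
  81a + 27b + 9c + 3d + e = 825/2
  1296a + 216b + 36c + 6d + e = 5700
Solving the system yields a = 4, b = 3/2, c = 5, d = 3, e = -6.
So p(x) = 4x^4 + (3/2)x^3 + 5x^2 + 3x - 6.
Check: p(-4) = 990. ✓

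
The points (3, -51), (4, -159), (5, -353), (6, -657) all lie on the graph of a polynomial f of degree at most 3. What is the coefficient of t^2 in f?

Write f(t) = at^3 + bt^2 + ct + d. Substituting each data point gives a linear system:
  27a + 9b + 3c + d = -51
  64a + 16b + 4c + d = -159
  125a + 25b + 5c + d = -353
  216a + 36b + 6c + d = -657
Solving the system yields a = -4, b = 5, c = 5, d = -3.
So f(t) = -4t^3 + 5t^2 + 5t - 3.
The coefficient of t^2 is 5.

5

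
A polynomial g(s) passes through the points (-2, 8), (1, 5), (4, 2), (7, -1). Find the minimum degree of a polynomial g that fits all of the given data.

Forward differences of the values at s = -2, 1, 4, 7:
  g  : 8  5  2  -1
  Δ  : -3  -3  -3
  Δ^2: 0  0
  Δ^3: 0
The first differences are constant (-3) and nonzero, while all higher differences vanish, so the minimal degree is 1.

1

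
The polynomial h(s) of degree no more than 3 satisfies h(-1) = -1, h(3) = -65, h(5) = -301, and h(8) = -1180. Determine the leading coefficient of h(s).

-2

Write h(s) = as^3 + bs^2 + cs + d. Substituting each data point gives a linear system:
  -a + b - c + d = -1
  27a + 9b + 3c + d = -65
  125a + 25b + 5c + d = -301
  512a + 64b + 8c + d = -1180
Solving the system yields a = -2, b = -3, c = 4, d = 4.
So h(s) = -2s³ - 3s² + 4s + 4.
The leading coefficient is -2.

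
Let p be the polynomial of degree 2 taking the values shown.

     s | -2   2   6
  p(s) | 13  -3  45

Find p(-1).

Write p(s) = as^2 + bs + c. Substituting each data point gives a linear system:
  4a - 2b + c = 13
  4a + 2b + c = -3
  36a + 6b + c = 45
Solving the system yields a = 2, b = -4, c = -3.
So p(s) = 2s^2 - 4s - 3.
Then p(-1) = 3.

3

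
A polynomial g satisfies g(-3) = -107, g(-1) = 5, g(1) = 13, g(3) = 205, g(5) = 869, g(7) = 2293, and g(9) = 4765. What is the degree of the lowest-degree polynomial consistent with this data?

3

Forward differences of the values at x = -3, -1, 1, 3, 5, 7, 9:
  g  : -107  5  13  205  869  2293  4765
  Δ  : 112  8  192  664  1424  2472
  Δ^2: -104  184  472  760  1048
  Δ^3: 288  288  288  288
  Δ^4: 0  0  0
  Δ^5: 0  0
  Δ^6: 0
The third differences are constant (288) and nonzero, while all higher differences vanish, so the minimal degree is 3.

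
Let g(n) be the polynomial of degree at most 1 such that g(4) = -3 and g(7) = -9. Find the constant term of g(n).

Write g(n) = an + b. Substituting each data point gives a linear system:
  4a + b = -3
  7a + b = -9
Solving the system yields a = -2, b = 5.
So g(n) = -2n + 5.
The constant term is 5.

5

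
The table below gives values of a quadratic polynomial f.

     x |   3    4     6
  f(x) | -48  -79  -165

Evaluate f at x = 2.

-25

Write f(x) = ax^2 + bx + c. Substituting each data point gives a linear system:
  9a + 3b + c = -48
  16a + 4b + c = -79
  36a + 6b + c = -165
Solving the system yields a = -4, b = -3, c = -3.
So f(x) = -4x^2 - 3x - 3.
Then f(2) = -25.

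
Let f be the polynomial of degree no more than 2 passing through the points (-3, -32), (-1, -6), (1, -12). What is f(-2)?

Forward differences of the values at s = -3, -1, 1:
  f  : -32  -6  -12
  Δ  : 26  -6
  Δ^2: -32
The second differences are constant, confirming degree 2.
Interpolating (Newton forward form) and evaluating at s = -2 gives f(-2) = -15.

-15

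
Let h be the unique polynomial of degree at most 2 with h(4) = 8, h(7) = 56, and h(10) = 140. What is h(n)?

Write h(n) = an^2 + bn + c. Substituting each data point gives a linear system:
  16a + 4b + c = 8
  49a + 7b + c = 56
  100a + 10b + c = 140
Solving the system yields a = 2, b = -6, c = 0.
So h(n) = 2n² - 6n.
Check: h(7) = 56. ✓

h(n) = 2n^2 - 6n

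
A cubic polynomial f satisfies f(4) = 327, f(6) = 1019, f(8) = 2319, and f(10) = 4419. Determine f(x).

f(x) = 4x^3 + 4x^2 + 2x - 1

Using the Lagrange interpolation formula with nodes 4, 6, 8, 10:
  L_0(x) = (x - 6)(x - 8)(x - 10) / -48
  L_1(x) = (x - 4)(x - 8)(x - 10) / 16
  L_2(x) = (x - 4)(x - 6)(x - 10) / -16
  L_3(x) = (x - 4)(x - 6)(x - 8) / 48
Then f(x) = 327·L_0(x) + 1019·L_1(x) + 2319·L_2(x) + 4419·L_3(x).
Expanding and collecting terms gives f(x) = 4x^3 + 4x^2 + 2x - 1.
Check: f(4) = 327. ✓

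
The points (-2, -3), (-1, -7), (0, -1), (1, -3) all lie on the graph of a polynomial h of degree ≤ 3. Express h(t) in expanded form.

Using the Lagrange interpolation formula with nodes -2, -1, 0, 1:
  L_0(t) = (t + 1)t(t - 1) / -6
  L_1(t) = (t + 2)t(t - 1) / 2
  L_2(t) = (t + 2)(t + 1)(t - 1) / -2
  L_3(t) = (t + 2)(t + 1)t / 6
Then h(t) = -3·L_0(t) - 7·L_1(t) - 1·L_2(t) - 3·L_3(t).
Expanding and collecting terms gives h(t) = -3t^3 - 4t^2 + 5t - 1.
Check: h(0) = -1. ✓

h(t) = -3t^3 - 4t^2 + 5t - 1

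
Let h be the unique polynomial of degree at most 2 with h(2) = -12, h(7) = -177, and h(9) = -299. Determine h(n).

h(n) = -4n^2 + 3n - 2

Using the Lagrange interpolation formula with nodes 2, 7, 9:
  L_0(n) = (n - 7)(n - 9) / 35
  L_1(n) = (n - 2)(n - 9) / -10
  L_2(n) = (n - 2)(n - 7) / 14
Then h(n) = -12·L_0(n) - 177·L_1(n) - 299·L_2(n).
Expanding and collecting terms gives h(n) = -4n² + 3n - 2.
Check: h(7) = -177. ✓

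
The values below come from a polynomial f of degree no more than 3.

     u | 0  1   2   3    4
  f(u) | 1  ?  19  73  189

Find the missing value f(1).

The 4 known points determine the degree-3 polynomial uniquely.
Write f(u) = au^3 + bu^2 + cu + d. Substituting each data point gives a linear system:
  d = 1
  8a + 4b + 2c + d = 19
  27a + 9b + 3c + d = 73
  64a + 16b + 4c + d = 189
Solving the system yields a = 4, b = -5, c = 3, d = 1.
So f(u) = 4u^3 - 5u^2 + 3u + 1.
Then f(1) = 3.

3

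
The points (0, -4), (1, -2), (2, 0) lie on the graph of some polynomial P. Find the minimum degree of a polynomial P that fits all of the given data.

1

Forward differences of the values at t = 0, 1, 2:
  P  : -4  -2  0
  Δ  : 2  2
  Δ^2: 0
The first differences are constant (2) and nonzero, while all higher differences vanish, so the minimal degree is 1.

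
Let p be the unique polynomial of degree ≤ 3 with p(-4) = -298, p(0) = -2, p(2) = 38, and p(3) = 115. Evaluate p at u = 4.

262

Using the Lagrange interpolation formula with nodes -4, 0, 2, 3:
  L_0(u) = u(u - 2)(u - 3) / -168
  L_1(u) = (u + 4)(u - 2)(u - 3) / 24
  L_2(u) = (u + 4)u(u - 3) / -12
  L_3(u) = (u + 4)u(u - 2) / 21
Then p(u) = -298·L_0(u) - 2·L_1(u) + 38·L_2(u) + 115·L_3(u).
Expanding and collecting terms gives p(u) = 4u^3 - u^2 + 6u - 2.
Evaluating at u = 4: p(4) = 262.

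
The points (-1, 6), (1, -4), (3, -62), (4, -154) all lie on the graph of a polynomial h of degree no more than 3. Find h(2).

-18

Using the Lagrange interpolation formula with nodes -1, 1, 3, 4:
  L_0(t) = (t - 1)(t - 3)(t - 4) / -40
  L_1(t) = (t + 1)(t - 3)(t - 4) / 12
  L_2(t) = (t + 1)(t - 1)(t - 4) / -8
  L_3(t) = (t + 1)(t - 1)(t - 3) / 15
Then h(t) = 6·L_0(t) - 4·L_1(t) - 62·L_2(t) - 154·L_3(t).
Expanding and collecting terms gives h(t) = -3t^3 + 3t^2 - 2t - 2.
Evaluating at t = 2: h(2) = -18.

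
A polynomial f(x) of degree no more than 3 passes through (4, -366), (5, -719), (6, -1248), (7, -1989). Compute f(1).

-3

Forward differences of the values at x = 4, 5, 6, 7:
  f  : -366  -719  -1248  -1989
  Δ  : -353  -529  -741
  Δ^2: -176  -212
  Δ^3: -36
The third differences are constant, confirming degree 3.
Interpolating (Newton forward form) and evaluating at x = 1 gives f(1) = -3.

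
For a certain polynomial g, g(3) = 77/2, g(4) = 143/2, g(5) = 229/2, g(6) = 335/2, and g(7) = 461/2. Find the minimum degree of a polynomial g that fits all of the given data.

2

Forward differences of the values at t = 3, 4, 5, 6, 7:
  g  : 77/2  143/2  229/2  335/2  461/2
  Δ  : 33  43  53  63
  Δ^2: 10  10  10
  Δ^3: 0  0
  Δ^4: 0
The second differences are constant (10) and nonzero, while all higher differences vanish, so the minimal degree is 2.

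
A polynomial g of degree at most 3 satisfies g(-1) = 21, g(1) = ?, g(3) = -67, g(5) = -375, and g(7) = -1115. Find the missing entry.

On equispaced nodes a degree-3 polynomial has vanishing fourth forward difference, so
  g(-1) - 4·g(1) + 6·g(3) - 4·g(5) + g(7) = 0.
Substituting the known values and solving for g(1):
  -4·g(1) = -4
  g(1) = 1.

1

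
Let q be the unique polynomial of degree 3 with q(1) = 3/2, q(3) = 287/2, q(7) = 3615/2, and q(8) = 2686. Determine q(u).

q(u) = 5u^3 + (5/2)u^2 - 4u - 2

Write q(u) = au^3 + bu^2 + cu + d. Substituting each data point gives a linear system:
  a + b + c + d = 3/2
  27a + 9b + 3c + d = 287/2
  343a + 49b + 7c + d = 3615/2
  512a + 64b + 8c + d = 2686
Solving the system yields a = 5, b = 5/2, c = -4, d = -2.
So q(u) = 5u³ + (5/2)u² - 4u - 2.
Check: q(7) = 3615/2. ✓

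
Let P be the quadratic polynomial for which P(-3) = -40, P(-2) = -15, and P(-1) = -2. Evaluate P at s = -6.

Write P(s) = as^2 + bs + c. Substituting each data point gives a linear system:
  9a - 3b + c = -40
  4a - 2b + c = -15
  a - b + c = -2
Solving the system yields a = -6, b = -5, c = -1.
So P(s) = -6s^2 - 5s - 1.
Then P(-6) = -187.

-187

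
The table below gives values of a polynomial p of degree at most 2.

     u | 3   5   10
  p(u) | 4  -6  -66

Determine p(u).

Using the Lagrange interpolation formula with nodes 3, 5, 10:
  L_0(u) = (u - 5)(u - 10) / 14
  L_1(u) = (u - 3)(u - 10) / -10
  L_2(u) = (u - 3)(u - 5) / 35
Then p(u) = 4·L_0(u) - 6·L_1(u) - 66·L_2(u).
Expanding and collecting terms gives p(u) = -u² + 3u + 4.
Check: p(5) = -6. ✓

p(u) = -u^2 + 3u + 4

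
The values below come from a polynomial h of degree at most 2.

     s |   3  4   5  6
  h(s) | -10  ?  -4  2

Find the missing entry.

-8

The 3 known points determine the degree-2 polynomial uniquely.
Write h(s) = as^2 + bs + c. Substituting each data point gives a linear system:
  9a + 3b + c = -10
  25a + 5b + c = -4
  36a + 6b + c = 2
Solving the system yields a = 1, b = -5, c = -4.
So h(s) = s^2 - 5s - 4.
Then h(4) = -8.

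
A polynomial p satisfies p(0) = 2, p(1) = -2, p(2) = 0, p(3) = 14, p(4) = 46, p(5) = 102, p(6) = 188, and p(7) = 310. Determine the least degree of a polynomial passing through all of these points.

Forward differences of the values at u = 0, 1, 2, 3, 4, 5, 6, 7:
  p  : 2  -2  0  14  46  102  188  310
  Δ  : -4  2  14  32  56  86  122
  Δ^2: 6  12  18  24  30  36
  Δ^3: 6  6  6  6  6
  Δ^4: 0  0  0  0
  Δ^5: 0  0  0
  Δ^6: 0  0
  Δ^7: 0
The third differences are constant (6) and nonzero, while all higher differences vanish, so the minimal degree is 3.

3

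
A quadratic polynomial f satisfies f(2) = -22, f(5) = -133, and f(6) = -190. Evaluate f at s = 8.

Using the Lagrange interpolation formula with nodes 2, 5, 6:
  L_0(s) = (s - 5)(s - 6) / 12
  L_1(s) = (s - 2)(s - 6) / -3
  L_2(s) = (s - 2)(s - 5) / 4
Then f(s) = -22·L_0(s) - 133·L_1(s) - 190·L_2(s).
Expanding and collecting terms gives f(s) = -5s^2 - 2s + 2.
Evaluating at s = 8: f(8) = -334.

-334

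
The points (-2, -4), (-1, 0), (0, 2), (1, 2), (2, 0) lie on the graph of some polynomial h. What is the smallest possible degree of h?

2

Forward differences of the values at s = -2, -1, 0, 1, 2:
  h  : -4  0  2  2  0
  Δ  : 4  2  0  -2
  Δ^2: -2  -2  -2
  Δ^3: 0  0
  Δ^4: 0
The second differences are constant (-2) and nonzero, while all higher differences vanish, so the minimal degree is 2.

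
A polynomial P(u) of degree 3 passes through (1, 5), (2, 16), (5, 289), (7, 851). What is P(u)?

P(u) = 3u^3 - 4u^2 + 2u + 4

Using the Lagrange interpolation formula with nodes 1, 2, 5, 7:
  L_0(u) = (u - 2)(u - 5)(u - 7) / -24
  L_1(u) = (u - 1)(u - 5)(u - 7) / 15
  L_2(u) = (u - 1)(u - 2)(u - 7) / -24
  L_3(u) = (u - 1)(u - 2)(u - 5) / 60
Then P(u) = 5·L_0(u) + 16·L_1(u) + 289·L_2(u) + 851·L_3(u).
Expanding and collecting terms gives P(u) = 3u^3 - 4u^2 + 2u + 4.
Check: P(7) = 851. ✓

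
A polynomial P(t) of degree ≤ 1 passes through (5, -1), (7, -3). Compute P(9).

-5

Using the Lagrange interpolation formula with nodes 5, 7:
  L_0(t) = (t - 7) / -2
  L_1(t) = (t - 5) / 2
Then P(t) = -1·L_0(t) - 3·L_1(t).
Expanding and collecting terms gives P(t) = -t + 4.
Evaluating at t = 9: P(9) = -5.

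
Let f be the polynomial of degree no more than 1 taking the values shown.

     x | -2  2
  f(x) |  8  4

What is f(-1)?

7

Using the Lagrange interpolation formula with nodes -2, 2:
  L_0(x) = (x - 2) / -4
  L_1(x) = (x + 2) / 4
Then f(x) = 8·L_0(x) + 4·L_1(x).
Expanding and collecting terms gives f(x) = -x + 6.
Evaluating at x = -1: f(-1) = 7.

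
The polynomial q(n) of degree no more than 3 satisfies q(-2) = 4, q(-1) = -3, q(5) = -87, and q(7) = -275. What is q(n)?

Using the Lagrange interpolation formula with nodes -2, -1, 5, 7:
  L_0(n) = (n + 1)(n - 5)(n - 7) / -63
  L_1(n) = (n + 2)(n - 5)(n - 7) / 48
  L_2(n) = (n + 2)(n + 1)(n - 7) / -84
  L_3(n) = (n + 2)(n + 1)(n - 5) / 144
Then q(n) = 4·L_0(n) - 3·L_1(n) - 87·L_2(n) - 275·L_3(n).
Expanding and collecting terms gives q(n) = -n^3 + n^2 + 3n - 2.
Check: q(7) = -275. ✓

q(n) = -n^3 + n^2 + 3n - 2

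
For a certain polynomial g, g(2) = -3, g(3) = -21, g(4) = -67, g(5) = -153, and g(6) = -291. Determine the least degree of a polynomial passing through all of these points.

Forward differences of the values at t = 2, 3, 4, 5, 6:
  g  : -3  -21  -67  -153  -291
  Δ  : -18  -46  -86  -138
  Δ^2: -28  -40  -52
  Δ^3: -12  -12
  Δ^4: 0
The third differences are constant (-12) and nonzero, while all higher differences vanish, so the minimal degree is 3.

3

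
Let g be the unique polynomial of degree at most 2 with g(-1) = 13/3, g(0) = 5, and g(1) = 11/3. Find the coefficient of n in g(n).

-1/3

Write g(n) = an^2 + bn + c. Substituting each data point gives a linear system:
  a - b + c = 13/3
  c = 5
  a + b + c = 11/3
Solving the system yields a = -1, b = -1/3, c = 5.
So g(n) = -n² - (1/3)n + 5.
The coefficient of n is -1/3.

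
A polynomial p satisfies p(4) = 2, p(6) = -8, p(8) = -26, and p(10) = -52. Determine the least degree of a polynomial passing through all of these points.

Forward differences of the values at s = 4, 6, 8, 10:
  p  : 2  -8  -26  -52
  Δ  : -10  -18  -26
  Δ^2: -8  -8
  Δ^3: 0
The second differences are constant (-8) and nonzero, while all higher differences vanish, so the minimal degree is 2.

2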